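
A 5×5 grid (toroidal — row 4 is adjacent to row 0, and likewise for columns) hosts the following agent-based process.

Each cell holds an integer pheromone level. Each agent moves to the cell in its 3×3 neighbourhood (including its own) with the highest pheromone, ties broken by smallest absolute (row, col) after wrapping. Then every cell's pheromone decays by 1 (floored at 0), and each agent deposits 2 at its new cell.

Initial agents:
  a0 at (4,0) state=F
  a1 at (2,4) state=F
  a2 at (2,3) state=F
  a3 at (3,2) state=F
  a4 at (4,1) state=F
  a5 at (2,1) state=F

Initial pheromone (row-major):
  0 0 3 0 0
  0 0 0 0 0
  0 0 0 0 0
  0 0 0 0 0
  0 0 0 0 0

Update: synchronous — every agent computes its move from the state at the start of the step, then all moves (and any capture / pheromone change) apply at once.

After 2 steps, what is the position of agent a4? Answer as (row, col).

(0, 2)

t=1: a0@(0,0) a1@(1,0) a2@(1,2) a3@(2,1) a4@(0,2) a5@(1,0) | pheromone: 2 0 4 0 0 / 4 0 2 0 0 / 0 2 0 0 0 / 0 0 0 0 0 / 0 0 0 0 0
t=2: a0@(1,0) a1@(1,0) a2@(0,2) a3@(1,0) a4@(0,2) a5@(1,0) | pheromone: 1 0 7 0 0 / 11 0 1 0 0 / 0 1 0 0 0 / 0 0 0 0 0 / 0 0 0 0 0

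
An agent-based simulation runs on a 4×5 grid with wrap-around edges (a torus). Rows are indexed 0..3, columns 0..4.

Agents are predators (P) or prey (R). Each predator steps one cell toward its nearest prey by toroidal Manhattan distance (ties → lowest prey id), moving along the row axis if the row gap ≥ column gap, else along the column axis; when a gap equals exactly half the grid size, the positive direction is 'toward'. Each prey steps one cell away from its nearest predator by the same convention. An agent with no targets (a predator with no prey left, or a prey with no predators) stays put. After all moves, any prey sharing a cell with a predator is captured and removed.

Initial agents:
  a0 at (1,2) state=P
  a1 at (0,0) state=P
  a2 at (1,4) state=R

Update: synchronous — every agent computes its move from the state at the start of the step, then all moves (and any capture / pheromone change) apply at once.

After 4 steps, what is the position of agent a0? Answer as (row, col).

(1, 3)

t=1: a0@(1,3):P a1@(1,0):P
t=2: (unchanged — steady state)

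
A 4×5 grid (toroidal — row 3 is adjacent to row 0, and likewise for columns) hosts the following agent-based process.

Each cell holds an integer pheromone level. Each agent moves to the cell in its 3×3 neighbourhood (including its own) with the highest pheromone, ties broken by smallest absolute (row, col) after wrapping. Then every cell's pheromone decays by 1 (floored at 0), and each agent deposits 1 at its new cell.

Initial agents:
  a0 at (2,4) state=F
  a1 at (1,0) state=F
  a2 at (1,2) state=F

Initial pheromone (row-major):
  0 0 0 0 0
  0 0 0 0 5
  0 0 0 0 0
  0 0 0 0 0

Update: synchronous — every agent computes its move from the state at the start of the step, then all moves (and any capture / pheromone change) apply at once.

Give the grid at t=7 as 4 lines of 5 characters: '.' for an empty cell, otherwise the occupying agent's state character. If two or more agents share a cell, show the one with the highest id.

t=1: a0@(1,4) a1@(1,4) a2@(0,1) | pheromone: 0 1 0 0 0 / 0 0 0 0 6 / 0 0 0 0 0 / 0 0 0 0 0
t=2: a0@(1,4) a1@(1,4) a2@(0,1) | pheromone: 0 1 0 0 0 / 0 0 0 0 7 / 0 0 0 0 0 / 0 0 0 0 0
t=3: a0@(1,4) a1@(1,4) a2@(0,1) | pheromone: 0 1 0 0 0 / 0 0 0 0 8 / 0 0 0 0 0 / 0 0 0 0 0
t=4: a0@(1,4) a1@(1,4) a2@(0,1) | pheromone: 0 1 0 0 0 / 0 0 0 0 9 / 0 0 0 0 0 / 0 0 0 0 0
t=5: a0@(1,4) a1@(1,4) a2@(0,1) | pheromone: 0 1 0 0 0 / 0 0 0 0 10 / 0 0 0 0 0 / 0 0 0 0 0
t=6: a0@(1,4) a1@(1,4) a2@(0,1) | pheromone: 0 1 0 0 0 / 0 0 0 0 11 / 0 0 0 0 0 / 0 0 0 0 0
t=7: a0@(1,4) a1@(1,4) a2@(0,1) | pheromone: 0 1 0 0 0 / 0 0 0 0 12 / 0 0 0 0 0 / 0 0 0 0 0

.F...
....F
.....
.....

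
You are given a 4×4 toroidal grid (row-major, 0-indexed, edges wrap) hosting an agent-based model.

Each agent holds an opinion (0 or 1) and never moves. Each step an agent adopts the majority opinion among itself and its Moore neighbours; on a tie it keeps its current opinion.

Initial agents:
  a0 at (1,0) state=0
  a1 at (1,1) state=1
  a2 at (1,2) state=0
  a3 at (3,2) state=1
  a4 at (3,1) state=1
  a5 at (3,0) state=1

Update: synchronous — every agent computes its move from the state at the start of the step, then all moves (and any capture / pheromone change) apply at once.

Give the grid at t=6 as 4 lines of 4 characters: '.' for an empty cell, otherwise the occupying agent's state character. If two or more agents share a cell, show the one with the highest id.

t=1: a0@(1,0):0 a1@(1,1):0 a2@(1,2):0 a3@(3,2):1 a4@(3,1):1 a5@(3,0):1
t=2: (unchanged — steady state)

....
000.
....
111.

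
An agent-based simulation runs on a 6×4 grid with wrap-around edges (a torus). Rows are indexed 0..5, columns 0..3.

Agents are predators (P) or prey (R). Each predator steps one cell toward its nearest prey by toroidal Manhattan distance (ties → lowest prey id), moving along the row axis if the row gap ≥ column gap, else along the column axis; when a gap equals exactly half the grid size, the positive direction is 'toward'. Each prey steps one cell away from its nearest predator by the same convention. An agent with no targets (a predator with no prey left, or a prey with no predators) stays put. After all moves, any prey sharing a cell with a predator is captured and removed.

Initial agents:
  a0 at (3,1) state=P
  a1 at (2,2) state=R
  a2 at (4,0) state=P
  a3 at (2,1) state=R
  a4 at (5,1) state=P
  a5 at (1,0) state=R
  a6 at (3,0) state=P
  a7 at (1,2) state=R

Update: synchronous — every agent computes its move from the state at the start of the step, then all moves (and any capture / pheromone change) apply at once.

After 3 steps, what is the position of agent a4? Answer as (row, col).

t=1: a0@(2,1):P a1@(1,2):R a2@(3,0):P a3@(1,1):R a4@(0,1):P a5@(0,0):R a6@(2,0):P a7@(0,2):R
t=2: a0@(1,1):P a1@(0,2):R a2@(2,0):P a3@(0,1):R a4@(1,1):P a5@(0,3):R a6@(1,0):P a7@(0,3):R
t=3: a0@(0,1):P a1@(5,2):R a2@(1,0):P a3@(5,1):R a4@(0,1):P a5@(5,3):R a6@(0,0):P a7@(5,3):R

(0, 1)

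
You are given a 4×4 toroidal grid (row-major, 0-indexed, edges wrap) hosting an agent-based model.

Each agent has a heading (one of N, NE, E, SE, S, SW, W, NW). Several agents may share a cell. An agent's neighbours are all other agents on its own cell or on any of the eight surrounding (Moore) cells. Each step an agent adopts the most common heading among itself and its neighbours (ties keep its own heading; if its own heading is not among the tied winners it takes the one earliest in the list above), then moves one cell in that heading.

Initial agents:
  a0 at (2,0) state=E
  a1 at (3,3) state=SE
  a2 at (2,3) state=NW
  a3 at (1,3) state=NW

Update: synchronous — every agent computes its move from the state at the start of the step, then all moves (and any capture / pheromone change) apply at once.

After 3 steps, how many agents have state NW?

t=1: a0@(1,3):NW a1@(0,0):SE a2@(1,2):NW a3@(0,2):NW
t=2: a0@(0,2):NW a1@(1,1):SE a2@(0,1):NW a3@(3,1):NW
t=3: a0@(3,1):NW a1@(0,0):NW a2@(3,0):NW a3@(2,0):NW

4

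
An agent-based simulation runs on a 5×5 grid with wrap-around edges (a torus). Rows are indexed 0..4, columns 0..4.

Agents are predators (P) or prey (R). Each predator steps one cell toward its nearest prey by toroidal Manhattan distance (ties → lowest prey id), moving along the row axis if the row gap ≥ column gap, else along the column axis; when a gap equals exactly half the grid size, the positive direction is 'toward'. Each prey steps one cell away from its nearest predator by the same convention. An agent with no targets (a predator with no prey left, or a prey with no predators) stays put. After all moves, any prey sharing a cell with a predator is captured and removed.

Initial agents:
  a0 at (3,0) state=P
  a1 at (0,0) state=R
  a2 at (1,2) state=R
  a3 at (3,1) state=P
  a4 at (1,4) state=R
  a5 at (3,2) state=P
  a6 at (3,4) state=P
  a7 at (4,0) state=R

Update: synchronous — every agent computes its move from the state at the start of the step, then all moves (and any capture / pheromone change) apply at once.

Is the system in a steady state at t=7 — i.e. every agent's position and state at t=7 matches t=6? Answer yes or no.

no

t=1: a0@(4,0):P a1@(1,0):R a2@(0,2):R a3@(4,1):P a4@(0,4):R a5@(2,2):P a6@(2,4):P a7@(0,0):R
t=2: a0@(0,0):P a1@(2,0):R a3@(0,1):P a5@(1,2):P a6@(1,4):P a7@(1,0):R
t=3: a0@(1,0):P a1@(3,0):R a3@(1,1):P a5@(1,1):P a6@(1,0):P a7@(2,0):R
t=4: a0@(2,0):P a1@(4,0):R a3@(2,1):P a5@(2,1):P a6@(2,0):P a7@(3,0):R
t=5: a0@(3,0):P a1@(0,0):R a3@(3,1):P a5@(3,1):P a6@(3,0):P a7@(4,0):R
t=6: a0@(4,0):P a1@(1,0):R a3@(4,1):P a5@(4,1):P a6@(4,0):P a7@(0,0):R
t=7: a0@(0,0):P a1@(2,0):R a3@(0,1):P a5@(0,1):P a6@(0,0):P a7@(1,0):R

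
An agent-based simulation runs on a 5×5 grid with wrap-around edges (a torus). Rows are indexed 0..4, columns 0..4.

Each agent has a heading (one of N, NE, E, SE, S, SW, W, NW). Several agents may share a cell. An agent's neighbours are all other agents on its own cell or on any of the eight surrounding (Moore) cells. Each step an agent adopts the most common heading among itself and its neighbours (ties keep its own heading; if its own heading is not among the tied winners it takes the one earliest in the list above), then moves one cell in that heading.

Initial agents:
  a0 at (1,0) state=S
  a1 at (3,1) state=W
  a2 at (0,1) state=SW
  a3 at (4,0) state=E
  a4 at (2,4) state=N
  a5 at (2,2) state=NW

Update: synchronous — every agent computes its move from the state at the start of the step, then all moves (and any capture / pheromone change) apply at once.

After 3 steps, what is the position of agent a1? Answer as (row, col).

t=1: a0@(2,0):S a1@(3,0):W a2@(1,0):SW a3@(4,1):E a4@(1,4):N a5@(1,1):NW
t=2: a0@(3,0):S a1@(3,4):W a2@(2,4):SW a3@(4,2):E a4@(0,4):N a5@(0,0):NW
t=3: a0@(4,0):S a1@(3,3):W a2@(3,3):SW a3@(4,3):E a4@(4,4):N a5@(4,4):NW

(3, 3)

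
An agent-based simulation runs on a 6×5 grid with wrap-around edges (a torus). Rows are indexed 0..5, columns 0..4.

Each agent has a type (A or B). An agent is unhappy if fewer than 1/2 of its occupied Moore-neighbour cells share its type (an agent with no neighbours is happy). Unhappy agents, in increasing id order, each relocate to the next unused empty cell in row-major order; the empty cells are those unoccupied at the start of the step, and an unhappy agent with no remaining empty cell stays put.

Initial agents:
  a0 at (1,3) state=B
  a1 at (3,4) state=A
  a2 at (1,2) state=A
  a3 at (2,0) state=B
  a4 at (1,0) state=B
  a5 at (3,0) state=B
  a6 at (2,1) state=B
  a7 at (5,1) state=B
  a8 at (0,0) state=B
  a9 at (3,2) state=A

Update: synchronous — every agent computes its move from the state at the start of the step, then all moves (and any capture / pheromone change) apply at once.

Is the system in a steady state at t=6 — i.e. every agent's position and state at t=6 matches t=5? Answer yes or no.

t=1: a0@(0,1):B a1@(0,2):A a2@(0,3):A a3@(2,0):B a4@(1,0):B a5@(3,0):B a6@(2,1):B a7@(5,1):B a8@(0,0):B a9@(0,4):A
t=2: a0@(0,1):B a1@(1,1):A a2@(0,3):A a3@(2,0):B a4@(1,0):B a5@(3,0):B a6@(2,1):B a7@(5,1):B a8@(0,0):B a9@(1,2):A
t=3: a0@(0,1):B a1@(0,2):A a2@(0,3):A a3@(2,0):B a4@(1,0):B a5@(3,0):B a6@(2,1):B a7@(5,1):B a8@(0,0):B a9@(1,2):A
t=4: (unchanged — steady state)

yes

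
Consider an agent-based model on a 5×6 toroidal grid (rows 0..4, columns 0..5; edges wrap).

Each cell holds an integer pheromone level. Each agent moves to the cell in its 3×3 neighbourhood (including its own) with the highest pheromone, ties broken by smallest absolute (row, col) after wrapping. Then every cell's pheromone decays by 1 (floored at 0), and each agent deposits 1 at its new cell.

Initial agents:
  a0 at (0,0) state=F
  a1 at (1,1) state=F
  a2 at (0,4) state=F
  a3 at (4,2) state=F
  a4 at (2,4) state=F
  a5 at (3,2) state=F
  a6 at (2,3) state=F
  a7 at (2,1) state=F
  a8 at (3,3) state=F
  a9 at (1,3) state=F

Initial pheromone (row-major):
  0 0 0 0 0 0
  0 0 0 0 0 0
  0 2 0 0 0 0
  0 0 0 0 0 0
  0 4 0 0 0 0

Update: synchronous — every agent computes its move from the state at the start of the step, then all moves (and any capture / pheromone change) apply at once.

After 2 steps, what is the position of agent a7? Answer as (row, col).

t=1: a0@(4,1) a1@(2,1) a2@(0,3) a3@(4,1) a4@(1,3) a5@(4,1) a6@(1,2) a7@(2,1) a8@(2,2) a9@(0,2) | pheromone: 0 0 1 1 0 0 / 0 0 1 1 0 0 / 0 3 1 0 0 0 / 0 0 0 0 0 0 / 0 6 0 0 0 0
t=2: a0@(4,1) a1@(2,1) a2@(0,2) a3@(4,1) a4@(0,2) a5@(4,1) a6@(2,1) a7@(2,1) a8@(2,1) a9@(4,1) | pheromone: 0 0 2 0 0 0 / 0 0 0 0 0 0 / 0 6 0 0 0 0 / 0 0 0 0 0 0 / 0 9 0 0 0 0

(2, 1)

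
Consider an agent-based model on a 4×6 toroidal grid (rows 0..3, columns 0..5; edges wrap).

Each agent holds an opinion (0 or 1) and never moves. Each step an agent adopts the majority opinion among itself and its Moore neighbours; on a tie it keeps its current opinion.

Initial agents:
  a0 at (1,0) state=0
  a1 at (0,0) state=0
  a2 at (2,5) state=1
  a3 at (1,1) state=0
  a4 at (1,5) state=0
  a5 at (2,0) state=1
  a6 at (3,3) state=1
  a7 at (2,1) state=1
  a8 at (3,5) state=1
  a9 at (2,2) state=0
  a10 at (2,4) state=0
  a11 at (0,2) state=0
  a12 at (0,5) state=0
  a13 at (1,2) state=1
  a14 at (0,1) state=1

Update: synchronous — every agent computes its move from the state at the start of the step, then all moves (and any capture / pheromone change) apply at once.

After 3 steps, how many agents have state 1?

10

t=1: a0@(1,0):0 a1@(0,0):0 a2@(2,5):1 a3@(1,1):0 a4@(1,5):0 a5@(2,0):1 a6@(3,3):0 a7@(2,1):1 a8@(3,5):1 a9@(2,2):1 a10@(2,4):1 a11@(0,2):1 a12@(0,5):0 a13@(1,2):1 a14@(0,1):0
t=2: a0@(1,0):0 a1@(0,0):0 a2@(2,5):1 a3@(1,1):1 a4@(1,5):0 a5@(2,0):1 a6@(3,3):1 a7@(2,1):1 a8@(3,5):1 a9@(2,2):1 a10@(2,4):1 a11@(0,2):0 a12@(0,5):0 a13@(1,2):1 a14@(0,1):0
t=3: a0@(1,0):0 a1@(0,0):0 a2@(2,5):1 a3@(1,1):1 a4@(1,5):0 a5@(2,0):1 a6@(3,3):1 a7@(2,1):1 a8@(3,5):1 a9@(2,2):1 a10@(2,4):1 a11@(0,2):1 a12@(0,5):0 a13@(1,2):1 a14@(0,1):0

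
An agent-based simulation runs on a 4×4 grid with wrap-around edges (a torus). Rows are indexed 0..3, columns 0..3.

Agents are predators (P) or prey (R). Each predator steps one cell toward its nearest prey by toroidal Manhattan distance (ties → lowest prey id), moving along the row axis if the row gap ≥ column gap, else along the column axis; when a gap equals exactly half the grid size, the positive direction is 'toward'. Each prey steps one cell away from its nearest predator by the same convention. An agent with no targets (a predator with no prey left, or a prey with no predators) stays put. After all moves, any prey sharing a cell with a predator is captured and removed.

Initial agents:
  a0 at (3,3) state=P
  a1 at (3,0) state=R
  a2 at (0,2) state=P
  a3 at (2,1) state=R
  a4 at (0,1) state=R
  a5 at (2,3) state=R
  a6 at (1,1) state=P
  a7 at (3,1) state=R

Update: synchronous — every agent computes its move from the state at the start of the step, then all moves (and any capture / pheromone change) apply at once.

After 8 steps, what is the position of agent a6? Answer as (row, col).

(3, 3)

t=1: a0@(3,0):P a1@(3,1):R a2@(0,1):P a3@(3,1):R a4@(0,0):R a5@(1,3):R a6@(2,1):P
t=2: a0@(3,1):P a1@(3,2):R a2@(3,1):P a3@(3,2):R a4@(1,0):R a5@(0,3):R a6@(3,1):P
t=3: a0@(3,2):P a1@(3,3):R a2@(3,2):P a3@(3,3):R a4@(0,0):R a5@(0,2):R a6@(3,2):P
t=4: a0@(3,3):P a1@(3,0):R a2@(3,3):P a3@(3,0):R a4@(0,3):R a5@(1,2):R a6@(3,3):P
t=5: a0@(3,0):P a1@(3,1):R a2@(3,0):P a3@(3,1):R a4@(1,3):R a5@(0,2):R a6@(3,0):P
t=6: a0@(3,1):P a1@(3,2):R a2@(3,1):P a3@(3,2):R a4@(0,3):R a5@(0,1):R a6@(3,1):P
t=7: a0@(3,2):P a1@(3,3):R a2@(3,2):P a3@(3,3):R a4@(0,2):R a5@(1,1):R a6@(3,2):P
t=8: a0@(3,3):P a1@(3,0):R a2@(3,3):P a3@(3,0):R a4@(1,2):R a5@(0,1):R a6@(3,3):P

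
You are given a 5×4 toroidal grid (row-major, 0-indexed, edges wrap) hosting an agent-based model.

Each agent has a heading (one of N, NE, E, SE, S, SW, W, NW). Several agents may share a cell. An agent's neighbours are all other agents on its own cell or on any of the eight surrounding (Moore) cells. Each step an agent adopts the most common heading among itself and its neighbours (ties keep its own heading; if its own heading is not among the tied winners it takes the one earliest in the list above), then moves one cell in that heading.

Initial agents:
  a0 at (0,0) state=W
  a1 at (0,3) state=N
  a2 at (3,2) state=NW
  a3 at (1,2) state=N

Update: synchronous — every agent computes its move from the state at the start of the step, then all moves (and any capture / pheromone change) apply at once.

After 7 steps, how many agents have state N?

3

t=1: a0@(0,3):W a1@(4,3):N a2@(2,1):NW a3@(0,2):N
t=2: a0@(4,3):N a1@(3,3):N a2@(1,0):NW a3@(4,2):N
t=3: a0@(3,3):N a1@(2,3):N a2@(0,3):NW a3@(3,2):N
t=4: a0@(2,3):N a1@(1,3):N a2@(4,2):NW a3@(2,2):N
t=5: a0@(1,3):N a1@(0,3):N a2@(3,1):NW a3@(1,2):N
t=6: a0@(0,3):N a1@(4,3):N a2@(2,0):NW a3@(0,2):N
t=7: a0@(4,3):N a1@(3,3):N a2@(1,3):NW a3@(4,2):N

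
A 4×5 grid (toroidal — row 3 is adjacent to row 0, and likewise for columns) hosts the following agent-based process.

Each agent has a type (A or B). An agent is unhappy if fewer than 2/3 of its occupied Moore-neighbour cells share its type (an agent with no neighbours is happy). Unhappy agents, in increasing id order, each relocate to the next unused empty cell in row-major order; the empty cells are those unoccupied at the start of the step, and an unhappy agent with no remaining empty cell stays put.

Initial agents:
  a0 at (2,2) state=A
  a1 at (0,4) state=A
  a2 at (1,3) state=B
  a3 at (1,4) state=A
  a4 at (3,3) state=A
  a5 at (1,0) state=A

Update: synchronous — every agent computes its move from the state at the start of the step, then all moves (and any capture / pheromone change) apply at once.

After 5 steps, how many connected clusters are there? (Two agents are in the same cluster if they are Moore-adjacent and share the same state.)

2

t=1: a0@(0,0):A a1@(0,4):A a2@(0,1):B a3@(1,4):A a4@(3,3):A a5@(1,0):A
t=2: a0@(0,0):A a1@(0,4):A a2@(0,2):B a3@(1,4):A a4@(3,3):A a5@(1,0):A
t=3: a0@(0,0):A a1@(0,4):A a2@(0,1):B a3@(1,4):A a4@(0,3):A a5@(1,0):A
t=4: a0@(0,0):A a1@(0,4):A a2@(0,2):B a3@(1,4):A a4@(0,3):A a5@(1,0):A
t=5: a0@(0,0):A a1@(0,4):A a2@(0,1):B a3@(1,4):A a4@(0,3):A a5@(1,0):A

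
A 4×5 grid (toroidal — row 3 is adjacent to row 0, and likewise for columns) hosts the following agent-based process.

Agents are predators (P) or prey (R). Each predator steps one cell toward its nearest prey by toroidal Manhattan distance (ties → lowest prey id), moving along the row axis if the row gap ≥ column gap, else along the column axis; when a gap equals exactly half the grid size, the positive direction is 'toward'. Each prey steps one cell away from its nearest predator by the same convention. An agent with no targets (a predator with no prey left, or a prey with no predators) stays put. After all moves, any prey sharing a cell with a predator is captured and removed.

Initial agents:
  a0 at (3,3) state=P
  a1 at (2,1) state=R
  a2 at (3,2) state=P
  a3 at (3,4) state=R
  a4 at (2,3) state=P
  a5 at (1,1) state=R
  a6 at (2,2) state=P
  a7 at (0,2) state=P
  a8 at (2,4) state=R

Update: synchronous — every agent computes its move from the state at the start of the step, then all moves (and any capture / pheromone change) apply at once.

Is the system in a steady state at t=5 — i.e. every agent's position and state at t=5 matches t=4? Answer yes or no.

yes

t=1: a0@(3,4):P a1@(2,0):R a2@(2,2):P a3@(3,0):R a4@(2,4):P a5@(0,1):R a6@(2,1):P a7@(1,2):P a8@(2,0):R
t=2: a0@(3,0):P a2@(2,1):P a3@(3,1):R a4@(2,0):P a5@(3,1):R a6@(2,0):P a7@(0,2):P
t=3: a0@(3,1):P a2@(3,1):P a4@(3,0):P a6@(3,0):P a7@(3,2):P
t=4: (unchanged — steady state)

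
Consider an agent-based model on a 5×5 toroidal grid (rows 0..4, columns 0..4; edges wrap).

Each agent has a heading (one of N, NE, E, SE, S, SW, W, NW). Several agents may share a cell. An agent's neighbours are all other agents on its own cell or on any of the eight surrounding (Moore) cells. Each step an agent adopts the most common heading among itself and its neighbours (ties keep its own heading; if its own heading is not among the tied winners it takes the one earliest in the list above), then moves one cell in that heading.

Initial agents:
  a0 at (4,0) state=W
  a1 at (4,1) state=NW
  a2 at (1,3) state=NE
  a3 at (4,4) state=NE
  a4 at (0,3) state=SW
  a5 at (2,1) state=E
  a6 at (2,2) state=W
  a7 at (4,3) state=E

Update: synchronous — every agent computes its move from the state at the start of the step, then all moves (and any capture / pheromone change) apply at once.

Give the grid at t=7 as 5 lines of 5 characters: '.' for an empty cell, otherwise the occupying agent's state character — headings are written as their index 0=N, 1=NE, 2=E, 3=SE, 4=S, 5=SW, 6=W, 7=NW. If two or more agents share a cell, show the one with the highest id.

.....
.....
11.2.
1....
1....

t=1: a0@(4,4):W a1@(3,0):NW a2@(0,4):NE a3@(3,0):NE a4@(4,4):NE a5@(2,2):E a6@(2,1):W a7@(4,4):E
t=2: a0@(3,0):NE a1@(2,1):NE a2@(4,0):NE a3@(2,1):NE a4@(3,0):NE a5@(2,3):E a6@(2,0):W a7@(3,0):NE
t=3: a0@(2,1):NE a1@(1,2):NE a2@(3,1):NE a3@(1,2):NE a4@(2,1):NE a5@(2,4):E a6@(1,1):NE a7@(2,1):NE
t=4: a0@(1,2):NE a1@(0,3):NE a2@(2,2):NE a3@(0,3):NE a4@(1,2):NE a5@(2,0):E a6@(0,2):NE a7@(1,2):NE
t=5: a0@(0,3):NE a1@(4,4):NE a2@(1,3):NE a3@(4,4):NE a4@(0,3):NE a5@(2,1):E a6@(4,3):NE a7@(0,3):NE
t=6: a0@(4,4):NE a1@(3,0):NE a2@(0,4):NE a3@(3,0):NE a4@(4,4):NE a5@(2,2):E a6@(3,4):NE a7@(4,4):NE
t=7: a0@(3,0):NE a1@(2,1):NE a2@(4,0):NE a3@(2,1):NE a4@(3,0):NE a5@(2,3):E a6@(2,0):NE a7@(3,0):NE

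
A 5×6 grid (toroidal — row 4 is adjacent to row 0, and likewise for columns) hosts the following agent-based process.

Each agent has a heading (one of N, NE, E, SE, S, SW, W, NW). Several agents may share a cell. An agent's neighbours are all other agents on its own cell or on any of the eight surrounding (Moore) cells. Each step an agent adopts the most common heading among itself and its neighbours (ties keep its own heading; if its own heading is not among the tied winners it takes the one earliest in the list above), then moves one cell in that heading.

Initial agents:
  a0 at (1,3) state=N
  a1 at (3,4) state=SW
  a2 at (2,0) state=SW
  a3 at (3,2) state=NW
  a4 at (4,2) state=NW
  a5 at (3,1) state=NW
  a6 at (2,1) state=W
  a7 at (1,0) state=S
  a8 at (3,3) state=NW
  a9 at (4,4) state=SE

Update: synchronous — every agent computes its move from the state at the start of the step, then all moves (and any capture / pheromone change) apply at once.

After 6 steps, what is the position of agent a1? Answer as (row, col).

(4, 4)

t=1: a0@(0,3):N a1@(4,3):SW a2@(3,5):SW a3@(2,1):NW a4@(3,1):NW a5@(2,0):NW a6@(1,0):NW a7@(2,0):S a8@(2,2):NW a9@(0,5):SE
t=2: a0@(4,3):N a1@(0,2):SW a2@(4,4):SW a3@(1,0):NW a4@(2,0):NW a5@(1,5):NW a6@(0,5):NW a7@(1,5):NW a8@(1,1):NW a9@(1,0):SE
t=3: a0@(0,2):SW a1@(1,1):SW a2@(0,3):SW a3@(0,5):NW a4@(1,5):NW a5@(0,4):NW a6@(4,4):NW a7@(0,4):NW a8@(0,0):NW a9@(0,5):NW
t=4: a0@(1,1):SW a1@(2,0):SW a2@(4,2):NW a3@(4,4):NW a4@(0,4):NW a5@(4,3):NW a6@(3,3):NW a7@(4,3):NW a8@(4,5):NW a9@(4,4):NW
t=5: a0@(2,0):SW a1@(3,5):SW a2@(3,1):NW a3@(3,3):NW a4@(4,3):NW a5@(3,2):NW a6@(2,2):NW a7@(3,2):NW a8@(3,4):NW a9@(3,3):NW
t=6: a0@(3,5):SW a1@(4,4):SW a2@(2,0):NW a3@(2,2):NW a4@(3,2):NW a5@(2,1):NW a6@(1,1):NW a7@(2,1):NW a8@(2,3):NW a9@(2,2):NW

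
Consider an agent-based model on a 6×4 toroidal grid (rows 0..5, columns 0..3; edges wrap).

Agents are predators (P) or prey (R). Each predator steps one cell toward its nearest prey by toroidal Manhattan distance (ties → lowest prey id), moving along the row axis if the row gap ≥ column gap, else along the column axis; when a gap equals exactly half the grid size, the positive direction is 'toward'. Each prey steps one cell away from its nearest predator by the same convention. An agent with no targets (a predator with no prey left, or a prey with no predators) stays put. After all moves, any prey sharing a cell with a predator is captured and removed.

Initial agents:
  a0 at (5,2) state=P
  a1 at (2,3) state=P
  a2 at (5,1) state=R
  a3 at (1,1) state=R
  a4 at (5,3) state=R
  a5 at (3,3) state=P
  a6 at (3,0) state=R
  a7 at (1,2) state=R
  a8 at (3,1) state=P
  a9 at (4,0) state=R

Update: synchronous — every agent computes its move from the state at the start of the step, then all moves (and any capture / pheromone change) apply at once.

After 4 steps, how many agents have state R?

t=1: a0@(5,1):P a1@(3,3):P a2@(5,0):R a3@(0,1):R a4@(5,0):R a5@(3,0):P a6@(3,1):R a7@(2,2):R a8@(3,0):P a9@(5,0):R
t=2: a0@(5,0):P a1@(3,0):P a2@(5,3):R a3@(1,1):R a4@(5,3):R a5@(3,1):P a6@(3,2):R a7@(1,2):R a8@(3,1):P a9@(5,3):R
t=3: a0@(5,3):P a1@(3,1):P a2@(5,2):R a3@(0,1):R a4@(5,2):R a5@(3,2):P a6@(3,3):R a7@(0,2):R a8@(3,2):P a9@(5,2):R
t=4: a0@(5,2):P a1@(3,2):P a2@(5,1):R a3@(0,0):R a4@(5,1):R a5@(3,3):P a6@(3,0):R a7@(1,2):R a8@(3,3):P a9@(5,1):R

6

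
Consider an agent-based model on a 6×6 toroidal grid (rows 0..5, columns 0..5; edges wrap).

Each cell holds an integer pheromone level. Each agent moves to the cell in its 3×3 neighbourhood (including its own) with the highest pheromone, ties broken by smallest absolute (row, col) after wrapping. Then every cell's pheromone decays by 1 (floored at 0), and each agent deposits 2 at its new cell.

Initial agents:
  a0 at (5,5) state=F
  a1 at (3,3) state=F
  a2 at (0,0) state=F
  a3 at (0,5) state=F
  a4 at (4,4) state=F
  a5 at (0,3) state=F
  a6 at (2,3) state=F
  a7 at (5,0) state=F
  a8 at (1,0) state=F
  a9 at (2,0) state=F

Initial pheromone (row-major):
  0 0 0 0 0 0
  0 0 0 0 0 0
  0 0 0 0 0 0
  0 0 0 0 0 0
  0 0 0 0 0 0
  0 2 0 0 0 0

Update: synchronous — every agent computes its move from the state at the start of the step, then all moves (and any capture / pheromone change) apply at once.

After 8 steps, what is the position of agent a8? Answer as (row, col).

(0, 0)

t=1: a0@(0,0) a1@(2,2) a2@(5,1) a3@(0,0) a4@(3,3) a5@(0,2) a6@(1,2) a7@(5,1) a8@(0,0) a9@(1,0) | pheromone: 6 0 2 0 0 0 / 2 0 2 0 0 0 / 0 0 2 0 0 0 / 0 0 0 2 0 0 / 0 0 0 0 0 0 / 0 5 0 0 0 0
t=2: a0@(0,0) a1@(1,2) a2@(0,0) a3@(0,0) a4@(2,2) a5@(5,1) a6@(0,2) a7@(0,0) a8@(0,0) a9@(0,0) | pheromone: 17 0 3 0 0 0 / 1 0 3 0 0 0 / 0 0 3 0 0 0 / 0 0 0 1 0 0 / 0 0 0 0 0 0 / 0 6 0 0 0 0
t=3: a0@(0,0) a1@(0,2) a2@(0,0) a3@(0,0) a4@(1,2) a5@(0,0) a6@(5,1) a7@(0,0) a8@(0,0) a9@(0,0) | pheromone: 30 0 4 0 0 0 / 0 0 4 0 0 0 / 0 0 2 0 0 0 / 0 0 0 0 0 0 / 0 0 0 0 0 0 / 0 7 0 0 0 0
t=4: a0@(0,0) a1@(5,1) a2@(0,0) a3@(0,0) a4@(0,2) a5@(0,0) a6@(0,0) a7@(0,0) a8@(0,0) a9@(0,0) | pheromone: 45 0 5 0 0 0 / 0 0 3 0 0 0 / 0 0 1 0 0 0 / 0 0 0 0 0 0 / 0 0 0 0 0 0 / 0 8 0 0 0 0
t=5: a0@(0,0) a1@(0,0) a2@(0,0) a3@(0,0) a4@(5,1) a5@(0,0) a6@(0,0) a7@(0,0) a8@(0,0) a9@(0,0) | pheromone: 62 0 4 0 0 0 / 0 0 2 0 0 0 / 0 0 0 0 0 0 / 0 0 0 0 0 0 / 0 0 0 0 0 0 / 0 9 0 0 0 0
t=6: a0@(0,0) a1@(0,0) a2@(0,0) a3@(0,0) a4@(0,0) a5@(0,0) a6@(0,0) a7@(0,0) a8@(0,0) a9@(0,0) | pheromone: 81 0 3 0 0 0 / 0 0 1 0 0 0 / 0 0 0 0 0 0 / 0 0 0 0 0 0 / 0 0 0 0 0 0 / 0 8 0 0 0 0
t=7: a0@(0,0) a1@(0,0) a2@(0,0) a3@(0,0) a4@(0,0) a5@(0,0) a6@(0,0) a7@(0,0) a8@(0,0) a9@(0,0) | pheromone: 100 0 2 0 0 0 / 0 0 0 0 0 0 / 0 0 0 0 0 0 / 0 0 0 0 0 0 / 0 0 0 0 0 0 / 0 7 0 0 0 0
t=8: a0@(0,0) a1@(0,0) a2@(0,0) a3@(0,0) a4@(0,0) a5@(0,0) a6@(0,0) a7@(0,0) a8@(0,0) a9@(0,0) | pheromone: 119 0 1 0 0 0 / 0 0 0 0 0 0 / 0 0 0 0 0 0 / 0 0 0 0 0 0 / 0 0 0 0 0 0 / 0 6 0 0 0 0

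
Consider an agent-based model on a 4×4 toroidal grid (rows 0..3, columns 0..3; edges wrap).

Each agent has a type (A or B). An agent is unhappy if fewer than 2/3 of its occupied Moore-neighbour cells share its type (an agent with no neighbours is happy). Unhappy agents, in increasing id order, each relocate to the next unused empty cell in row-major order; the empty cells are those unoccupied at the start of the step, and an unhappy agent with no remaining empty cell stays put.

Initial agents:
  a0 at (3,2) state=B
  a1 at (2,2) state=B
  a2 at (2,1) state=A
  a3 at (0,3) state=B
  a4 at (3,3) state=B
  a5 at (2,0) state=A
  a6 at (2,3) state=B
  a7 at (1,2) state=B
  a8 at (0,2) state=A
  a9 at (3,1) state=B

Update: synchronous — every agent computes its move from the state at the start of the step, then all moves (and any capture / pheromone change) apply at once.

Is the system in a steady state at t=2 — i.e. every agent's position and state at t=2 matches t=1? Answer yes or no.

no

t=1: a0@(3,2):B a1@(2,2):B a2@(0,0):A a3@(0,3):B a4@(3,3):B a5@(0,1):A a6@(2,3):B a7@(1,0):B a8@(1,1):A a9@(1,3):B
t=2: a0@(3,2):B a1@(2,2):B a2@(0,2):A a3@(0,3):B a4@(3,3):B a5@(1,2):A a6@(2,3):B a7@(2,0):B a8@(2,1):A a9@(1,3):B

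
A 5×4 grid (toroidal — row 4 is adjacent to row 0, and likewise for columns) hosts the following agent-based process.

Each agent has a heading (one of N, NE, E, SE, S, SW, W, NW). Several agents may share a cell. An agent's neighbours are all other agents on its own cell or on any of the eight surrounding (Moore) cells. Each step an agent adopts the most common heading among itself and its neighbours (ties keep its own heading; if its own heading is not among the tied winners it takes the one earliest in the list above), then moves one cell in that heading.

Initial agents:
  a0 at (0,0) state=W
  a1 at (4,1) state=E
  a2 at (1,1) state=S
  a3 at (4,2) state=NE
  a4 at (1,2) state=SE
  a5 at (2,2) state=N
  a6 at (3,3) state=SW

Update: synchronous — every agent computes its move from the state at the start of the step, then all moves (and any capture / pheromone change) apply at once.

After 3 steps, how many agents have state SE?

1

t=1: a0@(0,3):W a1@(4,2):E a2@(2,1):S a3@(3,3):NE a4@(2,3):SE a5@(1,2):N a6@(4,2):SW
t=2: a0@(0,2):W a1@(4,3):E a2@(3,1):S a3@(2,0):NE a4@(3,0):SE a5@(0,2):N a6@(0,1):SW
t=3: a0@(0,1):W a1@(4,0):E a2@(4,1):S a3@(1,1):NE a4@(4,1):SE a5@(4,2):N a6@(1,0):SW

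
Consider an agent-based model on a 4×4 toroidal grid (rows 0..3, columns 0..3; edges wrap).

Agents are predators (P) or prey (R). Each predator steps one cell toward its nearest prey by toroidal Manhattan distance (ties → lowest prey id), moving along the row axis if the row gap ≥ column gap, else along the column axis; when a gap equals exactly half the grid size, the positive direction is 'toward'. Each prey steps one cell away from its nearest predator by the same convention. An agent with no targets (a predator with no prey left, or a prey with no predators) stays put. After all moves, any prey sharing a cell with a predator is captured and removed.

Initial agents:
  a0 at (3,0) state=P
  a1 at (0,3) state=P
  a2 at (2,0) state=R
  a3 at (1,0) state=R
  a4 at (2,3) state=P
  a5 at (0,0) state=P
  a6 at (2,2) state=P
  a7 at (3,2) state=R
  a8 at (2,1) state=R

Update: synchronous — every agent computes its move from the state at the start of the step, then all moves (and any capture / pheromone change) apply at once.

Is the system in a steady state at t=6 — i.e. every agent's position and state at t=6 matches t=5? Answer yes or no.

t=1: a0@(2,0):P a1@(1,3):P a4@(2,0):P a5@(1,0):P a6@(3,2):P a7@(0,2):R
t=2: a0@(3,0):P a1@(0,3):P a4@(3,0):P a5@(1,1):P a6@(0,2):P a7@(1,2):R
t=3: a0@(0,0):P a1@(1,3):P a4@(0,0):P a5@(1,2):P a6@(1,2):P
t=4: (unchanged — steady state)

yes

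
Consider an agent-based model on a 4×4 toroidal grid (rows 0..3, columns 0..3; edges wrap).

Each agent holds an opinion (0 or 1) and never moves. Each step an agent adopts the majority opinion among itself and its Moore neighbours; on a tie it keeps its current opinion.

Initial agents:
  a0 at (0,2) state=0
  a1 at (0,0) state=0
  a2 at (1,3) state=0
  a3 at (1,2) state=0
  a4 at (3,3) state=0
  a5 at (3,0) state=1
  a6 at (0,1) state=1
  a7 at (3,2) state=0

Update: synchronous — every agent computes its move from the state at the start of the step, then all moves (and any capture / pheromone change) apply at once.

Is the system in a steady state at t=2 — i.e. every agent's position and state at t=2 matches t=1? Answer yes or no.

t=1: a0@(0,2):0 a1@(0,0):0 a2@(1,3):0 a3@(1,2):0 a4@(3,3):0 a5@(3,0):1 a6@(0,1):0 a7@(3,2):0
t=2: a0@(0,2):0 a1@(0,0):0 a2@(1,3):0 a3@(1,2):0 a4@(3,3):0 a5@(3,0):0 a6@(0,1):0 a7@(3,2):0

no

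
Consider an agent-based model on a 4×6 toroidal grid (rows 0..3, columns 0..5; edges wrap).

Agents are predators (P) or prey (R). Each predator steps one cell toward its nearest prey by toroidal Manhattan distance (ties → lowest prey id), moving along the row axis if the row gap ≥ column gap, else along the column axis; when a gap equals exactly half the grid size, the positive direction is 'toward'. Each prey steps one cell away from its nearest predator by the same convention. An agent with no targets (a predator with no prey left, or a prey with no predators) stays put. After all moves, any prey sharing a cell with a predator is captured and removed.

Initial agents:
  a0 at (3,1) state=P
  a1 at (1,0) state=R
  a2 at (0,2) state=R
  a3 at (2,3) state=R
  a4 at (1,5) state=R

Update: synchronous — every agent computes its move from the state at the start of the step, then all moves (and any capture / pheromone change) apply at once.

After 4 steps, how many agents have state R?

t=1: a0@(0,1):P a1@(0,0):R a2@(1,2):R a3@(2,4):R a4@(0,5):R
t=2: a0@(0,0):P a1@(0,5):R a2@(2,2):R a3@(2,3):R a4@(0,4):R
t=3: a0@(0,5):P a1@(0,4):R a2@(1,2):R a3@(2,2):R a4@(0,3):R
t=4: a0@(0,4):P a1@(0,3):R a2@(1,1):R a3@(2,1):R a4@(0,2):R

4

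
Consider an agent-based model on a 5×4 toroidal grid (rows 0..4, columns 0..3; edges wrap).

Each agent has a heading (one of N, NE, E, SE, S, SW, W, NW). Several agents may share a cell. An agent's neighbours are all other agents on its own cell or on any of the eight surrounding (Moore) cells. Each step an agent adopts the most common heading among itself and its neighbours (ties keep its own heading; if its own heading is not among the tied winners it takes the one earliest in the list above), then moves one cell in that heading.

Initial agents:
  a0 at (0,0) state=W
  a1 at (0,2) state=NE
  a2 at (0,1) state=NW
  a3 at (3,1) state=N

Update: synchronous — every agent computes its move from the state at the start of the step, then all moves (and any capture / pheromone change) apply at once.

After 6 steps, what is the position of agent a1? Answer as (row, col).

t=1: a0@(0,3):W a1@(4,3):NE a2@(4,0):NW a3@(2,1):N
t=2: a0@(0,2):W a1@(3,0):NE a2@(3,3):NW a3@(1,1):N
t=3: a0@(0,1):W a1@(2,1):NE a2@(2,2):NW a3@(0,1):N
t=4: a0@(0,0):W a1@(1,2):NE a2@(1,1):NW a3@(4,1):N
t=5: a0@(0,3):W a1@(0,3):NE a2@(0,0):NW a3@(3,1):N
t=6: a0@(0,2):W a1@(4,0):NE a2@(4,3):NW a3@(2,1):N

(4, 0)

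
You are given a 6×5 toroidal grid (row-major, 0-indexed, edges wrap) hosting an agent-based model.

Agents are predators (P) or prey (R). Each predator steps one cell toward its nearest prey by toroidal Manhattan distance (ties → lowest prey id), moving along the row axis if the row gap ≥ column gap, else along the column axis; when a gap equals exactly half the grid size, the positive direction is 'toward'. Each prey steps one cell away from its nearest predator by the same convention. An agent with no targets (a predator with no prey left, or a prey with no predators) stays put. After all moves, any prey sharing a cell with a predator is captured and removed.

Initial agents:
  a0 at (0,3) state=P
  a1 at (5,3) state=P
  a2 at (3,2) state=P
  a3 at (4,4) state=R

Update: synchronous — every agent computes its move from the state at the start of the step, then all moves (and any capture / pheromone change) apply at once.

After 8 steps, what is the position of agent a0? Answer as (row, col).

t=1: a0@(5,3):P a1@(4,3):P a2@(3,3):P a3@(3,4):R
t=2: a0@(4,3):P a1@(3,3):P a2@(3,4):P a3@(3,0):R
t=3: a0@(4,4):P a1@(3,4):P a2@(3,0):P a3@(3,1):R
t=4: a0@(4,0):P a1@(3,0):P a2@(3,1):P a3@(3,2):R
t=5: a0@(4,1):P a1@(3,1):P a2@(3,2):P a3@(3,3):R
t=6: a0@(4,2):P a1@(3,2):P a2@(3,3):P a3@(3,4):R
t=7: a0@(4,3):P a1@(3,3):P a2@(3,4):P a3@(3,0):R
t=8: a0@(4,4):P a1@(3,4):P a2@(3,0):P a3@(3,1):R

(4, 4)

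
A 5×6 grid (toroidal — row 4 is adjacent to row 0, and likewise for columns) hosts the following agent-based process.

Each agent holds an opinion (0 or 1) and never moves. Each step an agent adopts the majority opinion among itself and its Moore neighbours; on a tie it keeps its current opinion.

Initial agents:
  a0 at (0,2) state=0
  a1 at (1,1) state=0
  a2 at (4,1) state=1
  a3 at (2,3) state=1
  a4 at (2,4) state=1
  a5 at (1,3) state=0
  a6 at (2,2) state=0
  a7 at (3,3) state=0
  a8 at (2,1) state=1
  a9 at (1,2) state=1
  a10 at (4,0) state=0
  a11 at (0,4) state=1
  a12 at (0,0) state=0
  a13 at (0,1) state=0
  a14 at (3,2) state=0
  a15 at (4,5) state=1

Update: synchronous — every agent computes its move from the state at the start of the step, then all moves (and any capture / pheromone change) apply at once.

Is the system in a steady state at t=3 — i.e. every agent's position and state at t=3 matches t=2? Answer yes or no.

no

t=1: a0@(0,2):0 a1@(1,1):0 a2@(4,1):0 a3@(2,3):0 a4@(2,4):1 a5@(1,3):1 a6@(2,2):0 a7@(3,3):0 a8@(2,1):0 a9@(1,2):0 a10@(4,0):0 a11@(0,4):1 a12@(0,0):0 a13@(0,1):0 a14@(3,2):0 a15@(4,5):1
t=2: a0@(0,2):0 a1@(1,1):0 a2@(4,1):0 a3@(2,3):0 a4@(2,4):1 a5@(1,3):0 a6@(2,2):0 a7@(3,3):0 a8@(2,1):0 a9@(1,2):0 a10@(4,0):0 a11@(0,4):1 a12@(0,0):0 a13@(0,1):0 a14@(3,2):0 a15@(4,5):1
t=3: a0@(0,2):0 a1@(1,1):0 a2@(4,1):0 a3@(2,3):0 a4@(2,4):0 a5@(1,3):0 a6@(2,2):0 a7@(3,3):0 a8@(2,1):0 a9@(1,2):0 a10@(4,0):0 a11@(0,4):1 a12@(0,0):0 a13@(0,1):0 a14@(3,2):0 a15@(4,5):1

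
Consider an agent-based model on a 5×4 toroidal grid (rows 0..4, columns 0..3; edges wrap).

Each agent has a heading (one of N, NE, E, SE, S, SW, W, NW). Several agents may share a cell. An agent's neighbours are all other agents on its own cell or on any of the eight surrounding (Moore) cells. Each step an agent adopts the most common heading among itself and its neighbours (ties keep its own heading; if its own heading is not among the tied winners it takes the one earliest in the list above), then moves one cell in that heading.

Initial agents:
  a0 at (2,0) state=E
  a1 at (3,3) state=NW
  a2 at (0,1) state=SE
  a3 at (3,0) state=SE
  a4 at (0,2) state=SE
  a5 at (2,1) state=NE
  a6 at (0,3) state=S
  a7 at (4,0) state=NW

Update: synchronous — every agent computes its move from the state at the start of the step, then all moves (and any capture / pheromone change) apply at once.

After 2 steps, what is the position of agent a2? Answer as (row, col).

t=1: a0@(2,1):E a1@(2,2):NW a2@(1,2):SE a3@(2,3):NW a4@(1,3):SE a5@(1,2):NE a6@(1,3):S a7@(3,3):NW
t=2: a0@(2,2):E a1@(1,1):NW a2@(2,3):SE a3@(1,2):NW a4@(2,0):SE a5@(2,3):SE a6@(2,0):SE a7@(2,2):NW

(2, 3)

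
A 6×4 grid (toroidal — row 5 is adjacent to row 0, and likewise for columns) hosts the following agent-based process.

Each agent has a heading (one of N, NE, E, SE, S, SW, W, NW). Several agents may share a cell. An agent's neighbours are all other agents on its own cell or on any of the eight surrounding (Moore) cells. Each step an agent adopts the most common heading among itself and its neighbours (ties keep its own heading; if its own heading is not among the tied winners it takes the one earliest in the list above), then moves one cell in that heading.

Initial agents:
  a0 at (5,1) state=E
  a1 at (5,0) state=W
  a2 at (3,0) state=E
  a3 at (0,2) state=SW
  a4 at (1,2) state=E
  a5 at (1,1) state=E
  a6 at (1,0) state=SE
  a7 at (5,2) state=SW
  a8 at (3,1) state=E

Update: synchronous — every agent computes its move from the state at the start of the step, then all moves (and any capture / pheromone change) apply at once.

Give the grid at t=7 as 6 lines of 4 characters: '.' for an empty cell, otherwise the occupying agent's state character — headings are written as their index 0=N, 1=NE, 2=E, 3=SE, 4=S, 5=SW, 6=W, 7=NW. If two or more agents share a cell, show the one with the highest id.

t=1: a0@(0,0):SW a1@(5,3):W a2@(3,1):E a3@(0,3):E a4@(1,3):E a5@(1,2):E a6@(2,1):SE a7@(0,1):SW a8@(3,2):E
t=2: a0@(1,3):SW a1@(5,2):W a2@(3,2):E a3@(0,0):E a4@(1,0):E a5@(1,3):E a6@(2,2):E a7@(1,0):SW a8@(3,3):E
t=3: a0@(1,0):E a1@(5,1):W a2@(3,3):E a3@(0,1):E a4@(1,1):E a5@(1,0):E a6@(2,3):E a7@(1,1):E a8@(3,0):E
t=4: a0@(1,1):E a1@(5,0):W a2@(3,0):E a3@(0,2):E a4@(1,2):E a5@(1,1):E a6@(2,0):E a7@(1,2):E a8@(3,1):E
t=5: a0@(1,2):E a1@(5,3):W a2@(3,1):E a3@(0,3):E a4@(1,3):E a5@(1,2):E a6@(2,1):E a7@(1,3):E a8@(3,2):E
t=6: a0@(1,3):E a1@(5,2):W a2@(3,2):E a3@(0,0):E a4@(1,0):E a5@(1,3):E a6@(2,2):E a7@(1,0):E a8@(3,3):E
t=7: a0@(1,0):E a1@(5,1):W a2@(3,3):E a3@(0,1):E a4@(1,1):E a5@(1,0):E a6@(2,3):E a7@(1,1):E a8@(3,0):E

.2..
22..
...2
2..2
....
.6..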